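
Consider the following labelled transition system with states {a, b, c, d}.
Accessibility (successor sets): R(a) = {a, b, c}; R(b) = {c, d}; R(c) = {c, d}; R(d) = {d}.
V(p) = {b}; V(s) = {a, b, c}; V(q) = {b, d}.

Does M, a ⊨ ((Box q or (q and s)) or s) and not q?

At a: (Box q or (q and s)) or s is true, not q is true, so ((Box q or (q and s)) or s) and not q is true.
  At a: Box q or (q and s) is false, s is true, so (Box q or (q and s)) or s is true.
    At a: Box q is false, q and s is false, so Box q or (q and s) is false.
      At a: Box q requires q at every successor {a, b, c}.
        q fails at a, so Box q is false at a.

Yes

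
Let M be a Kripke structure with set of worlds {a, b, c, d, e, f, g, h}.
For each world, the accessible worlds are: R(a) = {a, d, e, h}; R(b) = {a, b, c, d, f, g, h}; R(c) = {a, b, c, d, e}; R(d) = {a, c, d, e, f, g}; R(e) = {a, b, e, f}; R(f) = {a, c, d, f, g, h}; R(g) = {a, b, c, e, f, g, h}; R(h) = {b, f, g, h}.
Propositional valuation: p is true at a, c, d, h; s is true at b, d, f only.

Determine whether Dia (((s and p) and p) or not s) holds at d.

Yes

Recall that Dia ψ holds at a world iff ψ holds at some accessible world.
At d: Dia (((s and p) and p) or not s) requires ((s and p) and p) or not s at some successor in {a, c, d, e, f, g}.
  ((s and p) and p) or not s holds at a, so Dia (((s and p) and p) or not s) is true at d.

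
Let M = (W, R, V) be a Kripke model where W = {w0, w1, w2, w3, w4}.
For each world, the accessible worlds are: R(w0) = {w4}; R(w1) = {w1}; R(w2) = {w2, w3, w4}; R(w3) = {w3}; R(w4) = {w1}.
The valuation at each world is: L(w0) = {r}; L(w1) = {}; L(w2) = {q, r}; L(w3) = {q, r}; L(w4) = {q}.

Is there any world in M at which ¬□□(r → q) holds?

Recall that □ψ holds at a world iff ψ holds at every accessible world, and ◇ψ holds iff ψ holds at some accessible world.
Let φ = ¬□□(r → q). Evaluate φ at each world:
  w0 (successors {w4}): φ is false.
  w1 (successors {w1}): φ is false.
  w2 (successors {w2, w3, w4}): φ is false.
  w3 (successors {w3}): φ is false.
  w4 (successors {w1}): φ is false.
For instance, at w3:
  At w3: □□(r → q) is true, so ¬□□(r → q) is false.
    At w3: □□(r → q) requires □(r → q) at every successor {w3}.
      At w3: □(r → q) is true.
    So □□(r → q) is true at w3.

No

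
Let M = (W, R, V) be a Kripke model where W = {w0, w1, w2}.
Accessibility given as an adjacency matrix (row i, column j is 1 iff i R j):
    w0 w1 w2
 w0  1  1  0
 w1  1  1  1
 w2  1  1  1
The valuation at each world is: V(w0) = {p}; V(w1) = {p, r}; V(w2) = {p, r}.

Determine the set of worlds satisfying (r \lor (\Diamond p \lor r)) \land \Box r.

none

Recall that \Box ψ holds at a world iff ψ holds at every accessible world, and \Diamond ψ holds iff ψ holds at some accessible world.
Let φ = (r \lor (\Diamond p \lor r)) \land \Box r. Evaluate φ at each world:
  w0 (successors {w0, w1}): φ is false.
  w1 (successors {w0, w1, w2}): φ is false.
  w2 (successors {w0, w1, w2}): φ is false.
For instance, at w1:
  At w1: r \lor (\Diamond p \lor r) is true, \Box r is false, so (r \lor (\Diamond p \lor r)) \land \Box r is false.
    At w1: r is true, \Diamond p \lor r is true, so r \lor (\Diamond p \lor r) is true.
      At w1: \Diamond p is true, r is true, so \Diamond p \lor r is true.
    At w1: \Box r requires r at every successor {w0, w1, w2}.
      r fails at w0, so \Box r is false at w1.
Satisfying worlds: none.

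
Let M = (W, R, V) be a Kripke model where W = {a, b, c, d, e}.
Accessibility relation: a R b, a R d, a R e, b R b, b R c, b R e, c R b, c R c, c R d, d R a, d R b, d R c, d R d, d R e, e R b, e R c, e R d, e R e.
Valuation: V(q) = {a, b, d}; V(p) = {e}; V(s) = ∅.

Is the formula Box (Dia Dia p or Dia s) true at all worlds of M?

Recall that Box ψ holds at a world iff ψ holds at every accessible world, and Dia ψ holds iff ψ holds at some accessible world.
Let φ = Box (Dia Dia p or Dia s). Evaluate φ at each world:
  a (successors {b, d, e}): φ is true.
  b (successors {b, c, e}): φ is true.
  c (successors {b, c, d}): φ is true.
  d (successors {a, b, c, d, e}): φ is true.
  e (successors {b, c, d, e}): φ is true.
For instance, at a:
  At a: Box (Dia Dia p or Dia s) requires Dia Dia p or Dia s at every successor {b, d, e}.
      At b: Dia Dia p is true, Dia s is false, so Dia Dia p or Dia s is true.
      At d: Dia Dia p is true, Dia s is false, so Dia Dia p or Dia s is true.
      At e: Dia Dia p is true, Dia s is false, so Dia Dia p or Dia s is true.
  So Box (Dia Dia p or Dia s) is true at a.

Yes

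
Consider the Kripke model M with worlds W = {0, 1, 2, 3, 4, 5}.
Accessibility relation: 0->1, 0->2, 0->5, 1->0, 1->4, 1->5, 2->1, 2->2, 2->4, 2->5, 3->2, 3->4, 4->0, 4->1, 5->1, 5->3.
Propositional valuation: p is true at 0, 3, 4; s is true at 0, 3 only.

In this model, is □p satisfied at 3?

At 3: □p requires p at every successor {2, 4}.
  p fails at 2, so □p is false at 3.

No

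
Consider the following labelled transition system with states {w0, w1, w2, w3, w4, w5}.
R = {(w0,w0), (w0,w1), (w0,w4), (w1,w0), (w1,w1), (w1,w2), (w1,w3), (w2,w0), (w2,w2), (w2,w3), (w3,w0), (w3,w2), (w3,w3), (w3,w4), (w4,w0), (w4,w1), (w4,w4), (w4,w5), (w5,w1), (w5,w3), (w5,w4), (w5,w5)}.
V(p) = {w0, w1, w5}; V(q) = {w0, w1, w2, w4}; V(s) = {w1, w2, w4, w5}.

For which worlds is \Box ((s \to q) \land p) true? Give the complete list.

Let φ = \Box ((s \to q) \land p). Evaluate φ at each world:
  w0 (successors {w0, w1, w4}): φ is false.
  w1 (successors {w0, w1, w2, w3}): φ is false.
  w2 (successors {w0, w2, w3}): φ is false.
  w3 (successors {w0, w2, w3, w4}): φ is false.
  w4 (successors {w0, w1, w4, w5}): φ is false.
  w5 (successors {w1, w3, w4, w5}): φ is false.
For instance, at w0:
  At w0: \Box ((s \to q) \land p) requires (s \to q) \land p at every successor {w0, w1, w4}.
    (s \to q) \land p fails at w4, so \Box ((s \to q) \land p) is false at w0.
Satisfying worlds: none.

none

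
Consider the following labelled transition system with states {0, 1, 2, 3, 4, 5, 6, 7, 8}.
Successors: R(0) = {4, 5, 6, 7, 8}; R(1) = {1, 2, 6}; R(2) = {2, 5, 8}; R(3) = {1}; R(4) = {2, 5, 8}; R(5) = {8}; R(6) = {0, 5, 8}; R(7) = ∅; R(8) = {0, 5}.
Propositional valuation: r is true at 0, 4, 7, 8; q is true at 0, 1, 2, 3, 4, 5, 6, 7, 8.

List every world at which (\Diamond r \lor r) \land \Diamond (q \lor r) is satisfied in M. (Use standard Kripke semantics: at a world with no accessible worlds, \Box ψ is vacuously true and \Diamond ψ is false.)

0, 2, 4, 5, 6, 8

Let φ = (\Diamond r \lor r) \land \Diamond (q \lor r). Evaluate φ at each world:
  0 (successors {4, 5, 6, 7, 8}): φ is true.
  1 (successors {1, 2, 6}): φ is false.
  2 (successors {2, 5, 8}): φ is true.
  3 (successors {1}): φ is false.
  4 (successors {2, 5, 8}): φ is true.
  5 (successors {8}): φ is true.
  6 (successors {0, 5, 8}): φ is true.
  7 (successors ∅): φ is false.
  8 (successors {0, 5}): φ is true.
For instance, at 1:
  At 1: \Diamond r \lor r is false, \Diamond (q \lor r) is true, so (\Diamond r \lor r) \land \Diamond (q \lor r) is false.
    At 1: \Diamond r is false, r is false, so \Diamond r \lor r is false.
      At 1: \Diamond r requires r at some successor in {1, 2, 6}.
        At 1: r is false.
        At 2: r is false.
        At 6: r is false.
      So \Diamond r is false at 1.
    At 1: \Diamond (q \lor r) requires q \lor r at some successor in {1, 2, 6}.
      q \lor r holds at 1, so \Diamond (q \lor r) is true at 1.
Satisfying worlds: {0, 2, 4, 5, 6, 8}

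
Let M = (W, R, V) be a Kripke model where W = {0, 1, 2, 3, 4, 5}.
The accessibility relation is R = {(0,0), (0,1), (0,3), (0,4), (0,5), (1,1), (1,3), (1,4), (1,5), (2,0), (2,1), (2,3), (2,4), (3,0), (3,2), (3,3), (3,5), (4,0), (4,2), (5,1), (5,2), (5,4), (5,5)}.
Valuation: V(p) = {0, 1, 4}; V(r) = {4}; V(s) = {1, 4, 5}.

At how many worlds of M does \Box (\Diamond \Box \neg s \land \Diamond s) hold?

1

Let φ = \Box (\Diamond \Box \neg s \land \Diamond s). Evaluate φ at each world:
  0 (successors {0, 1, 3, 4, 5}): φ is false.
  1 (successors {1, 3, 4, 5}): φ is false.
  2 (successors {0, 1, 3, 4}): φ is false.
  3 (successors {0, 2, 3, 5}): φ is false.
  4 (successors {0, 2}): φ is true.
  5 (successors {1, 2, 4, 5}): φ is false.
For instance, at 5:
  At 5: \Box (\Diamond \Box \neg s \land \Diamond s) requires \Diamond \Box \neg s \land \Diamond s at every successor {1, 2, 4, 5}.
    \Diamond \Box \neg s \land \Diamond s fails at 4, so \Box (\Diamond \Box \neg s \land \Diamond s) is false at 5.
      At 4: \Diamond \Box \neg s is false, \Diamond s is false, so \Diamond \Box \neg s \land \Diamond s is false.
Satisfying worlds: {4}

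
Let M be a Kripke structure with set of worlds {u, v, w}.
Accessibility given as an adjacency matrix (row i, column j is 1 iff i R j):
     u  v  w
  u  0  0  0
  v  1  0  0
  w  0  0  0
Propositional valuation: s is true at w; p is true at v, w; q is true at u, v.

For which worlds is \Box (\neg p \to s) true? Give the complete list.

u, w

Let φ = \Box (\neg p \to s). Evaluate φ at each world:
  u (successors ∅): φ is true.
  v (successors {u}): φ is false.
  w (successors ∅): φ is true.
For instance, at v:
  At v: \Box (\neg p \to s) requires \neg p \to s at every successor {u}.
    \neg p \to s fails at u, so \Box (\neg p \to s) is false at v.
Satisfying worlds: {u, w}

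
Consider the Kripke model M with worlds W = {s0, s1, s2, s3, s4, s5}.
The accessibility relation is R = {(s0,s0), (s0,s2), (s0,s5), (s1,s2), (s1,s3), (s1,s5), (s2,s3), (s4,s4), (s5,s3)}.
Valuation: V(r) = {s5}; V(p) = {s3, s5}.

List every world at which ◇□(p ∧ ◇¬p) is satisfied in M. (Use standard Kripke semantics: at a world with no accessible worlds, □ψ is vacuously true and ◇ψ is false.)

Recall that □ψ holds at a world iff ψ holds at every accessible world, and ◇ψ holds iff ψ holds at some accessible world.
Let φ = ◇□(p ∧ ◇¬p). Evaluate φ at each world:
  s0 (successors {s0, s2, s5}): φ is false.
  s1 (successors {s2, s3, s5}): φ is true.
  s2 (successors {s3}): φ is true.
  s3 (successors ∅): φ is false.
  s4 (successors {s4}): φ is false.
  s5 (successors {s3}): φ is true.
For instance, at s2:
  At s2: ◇□(p ∧ ◇¬p) requires □(p ∧ ◇¬p) at some successor in {s3}.
    □(p ∧ ◇¬p) holds at s3, so ◇□(p ∧ ◇¬p) is true at s2.
      At s3: no accessible worlds, so □(p ∧ ◇¬p) holds vacuously.
Satisfying worlds: {s1, s2, s5}

s1, s2, s5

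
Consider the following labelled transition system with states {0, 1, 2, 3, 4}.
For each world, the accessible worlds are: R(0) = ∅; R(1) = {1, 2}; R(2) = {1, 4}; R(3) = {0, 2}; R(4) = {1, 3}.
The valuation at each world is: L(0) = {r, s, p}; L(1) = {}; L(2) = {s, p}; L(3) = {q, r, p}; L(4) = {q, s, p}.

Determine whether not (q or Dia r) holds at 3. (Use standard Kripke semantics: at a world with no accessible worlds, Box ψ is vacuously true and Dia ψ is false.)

At 3: q or Dia r is true, so not (q or Dia r) is false.
  At 3: q is true, Dia r is true, so q or Dia r is true.
    At 3: Dia r requires r at some successor in {0, 2}.
      r holds at 0, so Dia r is true at 3.

No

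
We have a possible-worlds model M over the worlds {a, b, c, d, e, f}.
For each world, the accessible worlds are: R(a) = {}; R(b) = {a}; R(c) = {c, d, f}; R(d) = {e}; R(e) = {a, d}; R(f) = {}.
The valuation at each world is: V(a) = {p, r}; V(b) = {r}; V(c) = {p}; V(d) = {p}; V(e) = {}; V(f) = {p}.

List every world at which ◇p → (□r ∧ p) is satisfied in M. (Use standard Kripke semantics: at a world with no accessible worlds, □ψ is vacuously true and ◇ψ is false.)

Recall that □ψ holds at a world iff ψ holds at every accessible world, and ◇ψ holds iff ψ holds at some accessible world.
Let φ = ◇p → (□r ∧ p). Evaluate φ at each world:
  a (successors ∅): φ is true.
  b (successors {a}): φ is false.
  c (successors {c, d, f}): φ is false.
  d (successors {e}): φ is true.
  e (successors {a, d}): φ is false.
  f (successors ∅): φ is true.
For instance, at b:
  At b: ◇p is true, □r ∧ p is false, so ◇p → (□r ∧ p) is false.
    At b: ◇p requires p at some successor in {a}.
      p holds at a, so ◇p is true at b.
    At b: □r is true, p is false, so □r ∧ p is false.
      At b: □r requires r at every successor {a}.
        At a: r is true.
      So □r is true at b.
Satisfying worlds: {a, d, f}

a, d, f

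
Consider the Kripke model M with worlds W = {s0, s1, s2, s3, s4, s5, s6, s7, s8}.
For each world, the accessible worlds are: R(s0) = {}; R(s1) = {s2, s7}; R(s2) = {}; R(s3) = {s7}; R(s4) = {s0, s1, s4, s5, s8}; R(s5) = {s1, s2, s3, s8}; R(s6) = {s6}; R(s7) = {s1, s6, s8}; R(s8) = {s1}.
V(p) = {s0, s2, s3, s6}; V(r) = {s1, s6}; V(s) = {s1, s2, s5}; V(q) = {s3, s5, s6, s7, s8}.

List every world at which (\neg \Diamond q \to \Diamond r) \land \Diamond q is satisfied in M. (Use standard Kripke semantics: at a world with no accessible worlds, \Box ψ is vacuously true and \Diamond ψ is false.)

s1, s3, s4, s5, s6, s7

Recall that \Diamond ψ holds at a world iff ψ holds at some accessible world.
Let φ = (\neg \Diamond q \to \Diamond r) \land \Diamond q. Evaluate φ at each world:
  s0 (successors ∅): φ is false.
  s1 (successors {s2, s7}): φ is true.
  s2 (successors ∅): φ is false.
  s3 (successors {s7}): φ is true.
  s4 (successors {s0, s1, s4, s5, s8}): φ is true.
  s5 (successors {s1, s2, s3, s8}): φ is true.
  s6 (successors {s6}): φ is true.
  s7 (successors {s1, s6, s8}): φ is true.
  s8 (successors {s1}): φ is false.
For instance, at s4:
  At s4: \neg \Diamond q \to \Diamond r is true, \Diamond q is true, so (\neg \Diamond q \to \Diamond r) \land \Diamond q is true.
    At s4: \neg \Diamond q is false, \Diamond r is true, so \neg \Diamond q \to \Diamond r is true.
      At s4: \Diamond q is true, so \neg \Diamond q is false.
      At s4: \Diamond r requires r at some successor in {s0, s1, s4, s5, s8}.
        r holds at s1, so \Diamond r is true at s4.
    At s4: \Diamond q requires q at some successor in {s0, s1, s4, s5, s8}.
      q holds at s5, so \Diamond q is true at s4.
Satisfying worlds: {s1, s3, s4, s5, s6, s7}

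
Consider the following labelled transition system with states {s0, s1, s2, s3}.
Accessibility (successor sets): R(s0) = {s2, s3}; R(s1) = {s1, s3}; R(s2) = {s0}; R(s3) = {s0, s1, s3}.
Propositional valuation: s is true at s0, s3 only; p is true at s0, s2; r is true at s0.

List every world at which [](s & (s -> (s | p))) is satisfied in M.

s2

Let φ = [](s & (s -> (s | p))). Evaluate φ at each world:
  s0 (successors {s2, s3}): φ is false.
  s1 (successors {s1, s3}): φ is false.
  s2 (successors {s0}): φ is true.
  s3 (successors {s0, s1, s3}): φ is false.
For instance, at s3:
  At s3: [](s & (s -> (s | p))) requires s & (s -> (s | p)) at every successor {s0, s1, s3}.
    s & (s -> (s | p)) fails at s1, so [](s & (s -> (s | p))) is false at s3.
Satisfying worlds: {s2}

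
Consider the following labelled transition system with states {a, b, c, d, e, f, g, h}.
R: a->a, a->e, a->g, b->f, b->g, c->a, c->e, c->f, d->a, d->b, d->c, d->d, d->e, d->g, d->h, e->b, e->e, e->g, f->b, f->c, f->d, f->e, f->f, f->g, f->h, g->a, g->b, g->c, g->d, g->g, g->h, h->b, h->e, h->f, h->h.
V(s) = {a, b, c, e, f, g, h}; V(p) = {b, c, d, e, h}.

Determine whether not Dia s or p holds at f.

At f: not Dia s is false, p is false, so not Dia s or p is false.
  At f: Dia s is true, so not Dia s is false.
    At f: Dia s requires s at some successor in {b, c, d, e, f, g, h}.
      s holds at b, so Dia s is true at f.

No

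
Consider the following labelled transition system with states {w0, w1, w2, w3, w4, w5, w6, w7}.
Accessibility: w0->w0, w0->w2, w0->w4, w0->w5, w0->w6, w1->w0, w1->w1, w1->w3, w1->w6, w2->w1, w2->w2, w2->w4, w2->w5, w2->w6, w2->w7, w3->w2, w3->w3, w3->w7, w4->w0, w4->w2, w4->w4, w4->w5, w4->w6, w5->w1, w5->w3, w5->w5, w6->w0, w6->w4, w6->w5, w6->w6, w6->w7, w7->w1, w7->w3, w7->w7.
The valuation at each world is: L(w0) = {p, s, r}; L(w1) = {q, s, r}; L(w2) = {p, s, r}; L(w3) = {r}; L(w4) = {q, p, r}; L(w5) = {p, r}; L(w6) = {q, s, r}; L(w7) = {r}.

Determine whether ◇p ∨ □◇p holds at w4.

Yes

Recall that □ψ holds at a world iff ψ holds at every accessible world, and ◇ψ holds iff ψ holds at some accessible world.
At w4: ◇p is true, □◇p is true, so ◇p ∨ □◇p is true.
  At w4: ◇p requires p at some successor in {w0, w2, w4, w5, w6}.
    p holds at w0, so ◇p is true at w4.
  At w4: □◇p requires ◇p at every successor {w0, w2, w4, w5, w6}.
    At w0: ◇p is true.
    At w2: ◇p is true.
    At w4: ◇p is true.
    At w5: ◇p is true.
    At w6: ◇p is true.
  So □◇p is true at w4.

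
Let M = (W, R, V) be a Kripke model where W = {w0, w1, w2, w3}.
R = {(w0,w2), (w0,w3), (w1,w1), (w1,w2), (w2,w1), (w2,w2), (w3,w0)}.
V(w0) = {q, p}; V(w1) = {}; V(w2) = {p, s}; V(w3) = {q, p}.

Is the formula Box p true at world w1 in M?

No

At w1: Box p requires p at every successor {w1, w2}.
  p fails at w1, so Box p is false at w1.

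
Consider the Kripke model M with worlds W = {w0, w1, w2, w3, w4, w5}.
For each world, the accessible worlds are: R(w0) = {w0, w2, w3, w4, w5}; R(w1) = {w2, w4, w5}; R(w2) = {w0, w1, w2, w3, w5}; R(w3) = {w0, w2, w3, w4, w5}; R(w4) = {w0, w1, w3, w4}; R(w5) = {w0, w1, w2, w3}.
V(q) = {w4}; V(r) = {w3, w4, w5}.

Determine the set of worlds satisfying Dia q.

w0, w1, w3, w4

Recall that Dia ψ holds at a world iff ψ holds at some accessible world.
Let φ = Dia q. Evaluate φ at each world:
  w0 (successors {w0, w2, w3, w4, w5}): φ is true.
  w1 (successors {w2, w4, w5}): φ is true.
  w2 (successors {w0, w1, w2, w3, w5}): φ is false.
  w3 (successors {w0, w2, w3, w4, w5}): φ is true.
  w4 (successors {w0, w1, w3, w4}): φ is true.
  w5 (successors {w0, w1, w2, w3}): φ is false.
For instance, at w4:
  At w4: Dia q requires q at some successor in {w0, w1, w3, w4}.
    q holds at w4, so Dia q is true at w4.
Satisfying worlds: {w0, w1, w3, w4}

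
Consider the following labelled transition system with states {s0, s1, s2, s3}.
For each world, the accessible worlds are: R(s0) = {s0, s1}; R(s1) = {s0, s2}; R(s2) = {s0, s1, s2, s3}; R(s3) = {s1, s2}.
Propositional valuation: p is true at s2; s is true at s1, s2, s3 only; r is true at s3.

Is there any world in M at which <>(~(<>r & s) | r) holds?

Yes

Recall that <>ψ holds at a world iff ψ holds at some accessible world.
Let φ = <>(~(<>r & s) | r). Evaluate φ at each world:
  s0 (successors {s0, s1}): φ is true.
  s1 (successors {s0, s2}): φ is true.
  s2 (successors {s0, s1, s2, s3}): φ is true.
  s3 (successors {s1, s2}): φ is true.
Detail at s0 (witness):
  At s0: <>(~(<>r & s) | r) requires ~(<>r & s) | r at some successor in {s0, s1}.
    ~(<>r & s) | r holds at s0, so <>(~(<>r & s) | r) is true at s0.
      At s0: ~(<>r & s) is true, r is false, so ~(<>r & s) | r is true.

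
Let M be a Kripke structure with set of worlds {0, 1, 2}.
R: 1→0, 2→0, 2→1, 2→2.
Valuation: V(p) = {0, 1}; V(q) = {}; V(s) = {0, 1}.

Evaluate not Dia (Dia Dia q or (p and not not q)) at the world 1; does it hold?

Yes

At 1: Dia (Dia Dia q or (p and not not q)) is false, so not Dia (Dia Dia q or (p and not not q)) is true.
  At 1: Dia (Dia Dia q or (p and not not q)) requires Dia Dia q or (p and not not q) at some successor in {0}.
    At 0: Dia Dia q or (p and not not q) is false.
  So Dia (Dia Dia q or (p and not not q)) is false at 1.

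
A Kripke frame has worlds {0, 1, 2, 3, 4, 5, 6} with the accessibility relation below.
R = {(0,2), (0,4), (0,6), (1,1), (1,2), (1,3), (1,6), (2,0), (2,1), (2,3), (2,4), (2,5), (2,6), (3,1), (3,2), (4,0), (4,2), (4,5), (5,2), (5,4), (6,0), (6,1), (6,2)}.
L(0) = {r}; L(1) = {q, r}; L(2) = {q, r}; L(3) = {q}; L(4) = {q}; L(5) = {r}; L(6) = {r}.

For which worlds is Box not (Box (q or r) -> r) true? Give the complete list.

none

Let φ = Box not (Box (q or r) -> r). Evaluate φ at each world:
  0 (successors {2, 4, 6}): φ is false.
  1 (successors {1, 2, 3, 6}): φ is false.
  2 (successors {0, 1, 3, 4, 5, 6}): φ is false.
  3 (successors {1, 2}): φ is false.
  4 (successors {0, 2, 5}): φ is false.
  5 (successors {2, 4}): φ is false.
  6 (successors {0, 1, 2}): φ is false.
For instance, at 6:
  At 6: Box not (Box (q or r) -> r) requires not (Box (q or r) -> r) at every successor {0, 1, 2}.
    not (Box (q or r) -> r) fails at 0, so Box not (Box (q or r) -> r) is false at 6.
      At 0: Box (q or r) -> r is true, so not (Box (q or r) -> r) is false.
Satisfying worlds: none.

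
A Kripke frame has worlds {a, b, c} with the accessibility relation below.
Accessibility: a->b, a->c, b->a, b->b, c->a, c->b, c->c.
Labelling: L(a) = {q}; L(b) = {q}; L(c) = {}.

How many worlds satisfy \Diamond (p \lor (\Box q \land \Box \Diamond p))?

Let φ = \Diamond (p \lor (\Box q \land \Box \Diamond p)). Evaluate φ at each world:
  a (successors {b, c}): φ is false.
  b (successors {a, b}): φ is false.
  c (successors {a, b, c}): φ is false.
For instance, at a:
  At a: \Diamond (p \lor (\Box q \land \Box \Diamond p)) requires p \lor (\Box q \land \Box \Diamond p) at some successor in {b, c}.
    At b: p \lor (\Box q \land \Box \Diamond p) is false.
    At c: p \lor (\Box q \land \Box \Diamond p) is false.
  So \Diamond (p \lor (\Box q \land \Box \Diamond p)) is false at a.
Satisfying worlds: none.

0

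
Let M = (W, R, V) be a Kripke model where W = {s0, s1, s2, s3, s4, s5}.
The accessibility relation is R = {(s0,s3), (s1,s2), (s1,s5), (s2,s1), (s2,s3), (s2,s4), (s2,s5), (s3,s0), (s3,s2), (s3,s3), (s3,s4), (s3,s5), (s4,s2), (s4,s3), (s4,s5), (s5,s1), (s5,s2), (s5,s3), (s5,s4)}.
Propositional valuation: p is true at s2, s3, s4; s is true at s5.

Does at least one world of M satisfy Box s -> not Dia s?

Let φ = Box s -> not Dia s. Evaluate φ at each world:
  s0 (successors {s3}): φ is true.
  s1 (successors {s2, s5}): φ is true.
  s2 (successors {s1, s3, s4, s5}): φ is true.
  s3 (successors {s0, s2, s3, s4, s5}): φ is true.
  s4 (successors {s2, s3, s5}): φ is true.
  s5 (successors {s1, s2, s3, s4}): φ is true.
Detail at s0 (witness):
  At s0: Box s is false, not Dia s is true, so Box s -> not Dia s is true.
    At s0: Box s requires s at every successor {s3}.
      s fails at s3, so Box s is false at s0.
    At s0: Dia s is false, so not Dia s is true.
      At s0: Dia s requires s at some successor in {s3}.
        At s3: s is false.
      So Dia s is false at s0.

Yes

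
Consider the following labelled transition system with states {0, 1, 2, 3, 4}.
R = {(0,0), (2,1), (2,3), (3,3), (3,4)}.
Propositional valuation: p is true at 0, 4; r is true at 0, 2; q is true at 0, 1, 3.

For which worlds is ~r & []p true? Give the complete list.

Let φ = ~r & []p. Evaluate φ at each world:
  0 (successors {0}): φ is false.
  1 (successors ∅): φ is true.
  2 (successors {1, 3}): φ is false.
  3 (successors {3, 4}): φ is false.
  4 (successors ∅): φ is true.
For instance, at 0:
  At 0: ~r is false, []p is true, so ~r & []p is false.
    At 0: []p requires p at every successor {0}.
      At 0: p is true.
    So []p is true at 0.
Satisfying worlds: {1, 4}

1, 4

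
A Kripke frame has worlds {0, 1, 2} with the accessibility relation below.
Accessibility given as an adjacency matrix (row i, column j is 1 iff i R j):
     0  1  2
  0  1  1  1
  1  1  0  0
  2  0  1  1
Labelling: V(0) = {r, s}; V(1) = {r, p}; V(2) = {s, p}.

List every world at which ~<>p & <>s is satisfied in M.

1

Let φ = ~<>p & <>s. Evaluate φ at each world:
  0 (successors {0, 1, 2}): φ is false.
  1 (successors {0}): φ is true.
  2 (successors {1, 2}): φ is false.
For instance, at 1:
  At 1: ~<>p is true, <>s is true, so ~<>p & <>s is true.
    At 1: <>p is false, so ~<>p is true.
      At 1: <>p requires p at some successor in {0}.
        At 0: p is false.
      So <>p is false at 1.
    At 1: <>s requires s at some successor in {0}.
      s holds at 0, so <>s is true at 1.
Satisfying worlds: {1}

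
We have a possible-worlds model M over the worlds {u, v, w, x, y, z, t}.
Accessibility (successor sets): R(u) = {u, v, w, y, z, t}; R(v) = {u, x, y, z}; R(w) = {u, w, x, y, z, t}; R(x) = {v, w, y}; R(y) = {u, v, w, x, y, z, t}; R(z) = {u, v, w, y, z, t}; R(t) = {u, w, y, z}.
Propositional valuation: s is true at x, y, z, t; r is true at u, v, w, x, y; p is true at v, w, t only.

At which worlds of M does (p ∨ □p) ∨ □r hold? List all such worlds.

Recall that □ψ holds at a world iff ψ holds at every accessible world, and ◇ψ holds iff ψ holds at some accessible world.
Let φ = (p ∨ □p) ∨ □r. Evaluate φ at each world:
  u (successors {u, v, w, y, z, t}): φ is false.
  v (successors {u, x, y, z}): φ is true.
  w (successors {u, w, x, y, z, t}): φ is true.
  x (successors {v, w, y}): φ is true.
  y (successors {u, v, w, x, y, z, t}): φ is false.
  z (successors {u, v, w, y, z, t}): φ is false.
  t (successors {u, w, y, z}): φ is true.
For instance, at v:
  At v: p ∨ □p is true, □r is false, so (p ∨ □p) ∨ □r is true.
    At v: p is true, □p is false, so p ∨ □p is true.
      At v: □p requires p at every successor {u, x, y, z}.
        p fails at u, so □p is false at v.
    At v: □r requires r at every successor {u, x, y, z}.
      r fails at z, so □r is false at v.
Satisfying worlds: {v, w, x, t}

v, w, x, t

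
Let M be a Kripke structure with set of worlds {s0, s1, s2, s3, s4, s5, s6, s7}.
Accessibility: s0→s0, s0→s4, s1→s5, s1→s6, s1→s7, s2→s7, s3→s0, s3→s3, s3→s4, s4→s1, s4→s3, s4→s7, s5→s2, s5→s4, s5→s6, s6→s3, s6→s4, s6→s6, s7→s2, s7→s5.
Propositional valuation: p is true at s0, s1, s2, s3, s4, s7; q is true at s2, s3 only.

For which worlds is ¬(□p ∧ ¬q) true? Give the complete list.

s1, s2, s3, s5, s6, s7

Let φ = ¬(□p ∧ ¬q). Evaluate φ at each world:
  s0 (successors {s0, s4}): φ is false.
  s1 (successors {s5, s6, s7}): φ is true.
  s2 (successors {s7}): φ is true.
  s3 (successors {s0, s3, s4}): φ is true.
  s4 (successors {s1, s3, s7}): φ is false.
  s5 (successors {s2, s4, s6}): φ is true.
  s6 (successors {s3, s4, s6}): φ is true.
  s7 (successors {s2, s5}): φ is true.
For instance, at s4:
  At s4: □p ∧ ¬q is true, so ¬(□p ∧ ¬q) is false.
    At s4: □p is true, ¬q is true, so □p ∧ ¬q is true.
      At s4: □p requires p at every successor {s1, s3, s7}.
        At s1: p is true.
        At s3: p is true.
        At s7: p is true.
      So □p is true at s4.
Satisfying worlds: {s1, s2, s3, s5, s6, s7}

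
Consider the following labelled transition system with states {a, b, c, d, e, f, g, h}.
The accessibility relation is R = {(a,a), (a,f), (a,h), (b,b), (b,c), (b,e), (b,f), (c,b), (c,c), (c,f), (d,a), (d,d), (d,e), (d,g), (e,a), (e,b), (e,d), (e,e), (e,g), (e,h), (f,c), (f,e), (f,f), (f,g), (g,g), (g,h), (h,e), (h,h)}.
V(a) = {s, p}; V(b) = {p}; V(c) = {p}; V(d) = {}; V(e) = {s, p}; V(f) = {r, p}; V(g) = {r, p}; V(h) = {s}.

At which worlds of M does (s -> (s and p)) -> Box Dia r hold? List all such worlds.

b, c, d, f, h

Recall that Box ψ holds at a world iff ψ holds at every accessible world, and Dia ψ holds iff ψ holds at some accessible world.
Let φ = (s -> (s and p)) -> Box Dia r. Evaluate φ at each world:
  a (successors {a, f, h}): φ is false.
  b (successors {b, c, e, f}): φ is true.
  c (successors {b, c, f}): φ is true.
  d (successors {a, d, e, g}): φ is true.
  e (successors {a, b, d, e, g, h}): φ is false.
  f (successors {c, e, f, g}): φ is true.
  g (successors {g, h}): φ is false.
  h (successors {e, h}): φ is true.
For instance, at a:
  At a: s -> (s and p) is true, Box Dia r is false, so (s -> (s and p)) -> Box Dia r is false.
    At a: Box Dia r requires Dia r at every successor {a, f, h}.
      Dia r fails at h, so Box Dia r is false at a.
Satisfying worlds: {b, c, d, f, h}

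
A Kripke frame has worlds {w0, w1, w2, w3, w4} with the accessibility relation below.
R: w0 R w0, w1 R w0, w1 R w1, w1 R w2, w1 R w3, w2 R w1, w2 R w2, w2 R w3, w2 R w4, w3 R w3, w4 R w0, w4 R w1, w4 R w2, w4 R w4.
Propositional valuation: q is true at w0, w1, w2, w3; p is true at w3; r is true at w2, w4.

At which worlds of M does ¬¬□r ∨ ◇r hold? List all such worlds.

Let φ = ¬¬□r ∨ ◇r. Evaluate φ at each world:
  w0 (successors {w0}): φ is false.
  w1 (successors {w0, w1, w2, w3}): φ is true.
  w2 (successors {w1, w2, w3, w4}): φ is true.
  w3 (successors {w3}): φ is false.
  w4 (successors {w0, w1, w2, w4}): φ is true.
For instance, at w3:
  At w3: ¬¬□r is false, ◇r is false, so ¬¬□r ∨ ◇r is false.
    At w3: ¬□r is true, so ¬¬□r is false.
      At w3: □r is false, so ¬□r is true.
    At w3: ◇r requires r at some successor in {w3}.
      At w3: r is false.
    So ◇r is false at w3.
Satisfying worlds: {w1, w2, w4}

w1, w2, w4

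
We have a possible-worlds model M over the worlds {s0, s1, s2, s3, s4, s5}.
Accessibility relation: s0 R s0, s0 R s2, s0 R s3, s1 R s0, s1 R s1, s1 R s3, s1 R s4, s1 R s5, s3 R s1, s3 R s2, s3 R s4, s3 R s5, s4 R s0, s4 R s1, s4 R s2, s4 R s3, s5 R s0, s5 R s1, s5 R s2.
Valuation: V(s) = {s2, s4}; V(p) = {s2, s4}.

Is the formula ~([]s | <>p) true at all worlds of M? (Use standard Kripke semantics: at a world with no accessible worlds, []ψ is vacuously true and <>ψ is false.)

Let φ = ~([]s | <>p). Evaluate φ at each world:
  s0 (successors {s0, s2, s3}): φ is false.
  s1 (successors {s0, s1, s3, s4, s5}): φ is false.
  s2 (successors ∅): φ is false.
  s3 (successors {s1, s2, s4, s5}): φ is false.
  s4 (successors {s0, s1, s2, s3}): φ is false.
  s5 (successors {s0, s1, s2}): φ is false.
Detail at s0 (counterexample):
  At s0: []s | <>p is true, so ~([]s | <>p) is false.
    At s0: []s is false, <>p is true, so []s | <>p is true.
      At s0: []s requires s at every successor {s0, s2, s3}.
        s fails at s0, so []s is false at s0.
      At s0: <>p requires p at some successor in {s0, s2, s3}.
        p holds at s2, so <>p is true at s0.

No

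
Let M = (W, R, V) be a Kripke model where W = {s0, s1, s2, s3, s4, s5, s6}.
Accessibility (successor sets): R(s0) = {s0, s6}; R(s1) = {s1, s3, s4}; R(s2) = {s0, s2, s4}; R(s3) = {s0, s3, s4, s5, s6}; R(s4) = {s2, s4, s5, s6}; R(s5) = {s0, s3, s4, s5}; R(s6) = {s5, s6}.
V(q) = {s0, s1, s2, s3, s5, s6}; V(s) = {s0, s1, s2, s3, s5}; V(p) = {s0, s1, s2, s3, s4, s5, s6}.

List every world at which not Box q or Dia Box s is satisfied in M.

s1, s2, s3, s4, s5

Recall that Box ψ holds at a world iff ψ holds at every accessible world, and Dia ψ holds iff ψ holds at some accessible world.
Let φ = not Box q or Dia Box s. Evaluate φ at each world:
  s0 (successors {s0, s6}): φ is false.
  s1 (successors {s1, s3, s4}): φ is true.
  s2 (successors {s0, s2, s4}): φ is true.
  s3 (successors {s0, s3, s4, s5, s6}): φ is true.
  s4 (successors {s2, s4, s5, s6}): φ is true.
  s5 (successors {s0, s3, s4, s5}): φ is true.
  s6 (successors {s5, s6}): φ is false.
For instance, at s4:
  At s4: not Box q is true, Dia Box s is false, so not Box q or Dia Box s is true.
    At s4: Box q is false, so not Box q is true.
      At s4: Box q requires q at every successor {s2, s4, s5, s6}.
        q fails at s4, so Box q is false at s4.
    At s4: Dia Box s requires Box s at some successor in {s2, s4, s5, s6}.
      At s2: Box s is false.
      At s4: Box s is false.
      At s5: Box s is false.
      At s6: Box s is false.
    So Dia Box s is false at s4.
Satisfying worlds: {s1, s2, s3, s4, s5}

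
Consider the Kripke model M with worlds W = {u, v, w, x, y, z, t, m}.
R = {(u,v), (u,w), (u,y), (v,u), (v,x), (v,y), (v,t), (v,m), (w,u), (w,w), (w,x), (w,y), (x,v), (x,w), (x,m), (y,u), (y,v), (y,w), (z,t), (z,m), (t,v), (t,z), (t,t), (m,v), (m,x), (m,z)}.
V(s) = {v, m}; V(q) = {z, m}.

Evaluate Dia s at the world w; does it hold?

At w: Dia s requires s at some successor in {u, w, x, y}.
  At u: s is false.
  At w: s is false.
  At x: s is false.
  At y: s is false.
So Dia s is false at w.

No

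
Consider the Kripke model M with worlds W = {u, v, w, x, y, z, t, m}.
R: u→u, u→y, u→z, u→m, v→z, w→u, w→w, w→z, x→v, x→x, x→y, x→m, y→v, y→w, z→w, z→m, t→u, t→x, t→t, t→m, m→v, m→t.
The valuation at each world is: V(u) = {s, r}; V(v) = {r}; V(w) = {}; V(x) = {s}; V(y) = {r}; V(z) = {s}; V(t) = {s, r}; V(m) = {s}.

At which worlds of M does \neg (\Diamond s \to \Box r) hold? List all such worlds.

u, v, w, x, z, t

Let φ = \neg (\Diamond s \to \Box r). Evaluate φ at each world:
  u (successors {u, y, z, m}): φ is true.
  v (successors {z}): φ is true.
  w (successors {u, w, z}): φ is true.
  x (successors {v, x, y, m}): φ is true.
  y (successors {v, w}): φ is false.
  z (successors {w, m}): φ is true.
  t (successors {u, x, t, m}): φ is true.
  m (successors {v, t}): φ is false.
For instance, at y:
  At y: \Diamond s \to \Box r is true, so \neg (\Diamond s \to \Box r) is false.
    At y: \Diamond s is false, \Box r is false, so \Diamond s \to \Box r is true.
      At y: \Diamond s requires s at some successor in {v, w}.
        At v: s is false.
        At w: s is false.
      So \Diamond s is false at y.
      At y: \Box r requires r at every successor {v, w}.
        r fails at w, so \Box r is false at y.
Satisfying worlds: {u, v, w, x, z, t}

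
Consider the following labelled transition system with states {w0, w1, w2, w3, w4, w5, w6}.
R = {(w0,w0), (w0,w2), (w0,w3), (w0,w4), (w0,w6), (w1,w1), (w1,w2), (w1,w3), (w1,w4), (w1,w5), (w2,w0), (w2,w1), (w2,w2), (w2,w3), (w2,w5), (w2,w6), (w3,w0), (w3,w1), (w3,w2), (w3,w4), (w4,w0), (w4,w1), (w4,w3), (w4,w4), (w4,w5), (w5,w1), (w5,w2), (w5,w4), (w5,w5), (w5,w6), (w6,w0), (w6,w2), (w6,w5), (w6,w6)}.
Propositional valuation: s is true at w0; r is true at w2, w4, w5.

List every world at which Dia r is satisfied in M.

Let φ = Dia r. Evaluate φ at each world:
  w0 (successors {w0, w2, w3, w4, w6}): φ is true.
  w1 (successors {w1, w2, w3, w4, w5}): φ is true.
  w2 (successors {w0, w1, w2, w3, w5, w6}): φ is true.
  w3 (successors {w0, w1, w2, w4}): φ is true.
  w4 (successors {w0, w1, w3, w4, w5}): φ is true.
  w5 (successors {w1, w2, w4, w5, w6}): φ is true.
  w6 (successors {w0, w2, w5, w6}): φ is true.
For instance, at w6:
  At w6: Dia r requires r at some successor in {w0, w2, w5, w6}.
    r holds at w2, so Dia r is true at w6.
Satisfying worlds: {w0, w1, w2, w3, w4, w5, w6}

w0, w1, w2, w3, w4, w5, w6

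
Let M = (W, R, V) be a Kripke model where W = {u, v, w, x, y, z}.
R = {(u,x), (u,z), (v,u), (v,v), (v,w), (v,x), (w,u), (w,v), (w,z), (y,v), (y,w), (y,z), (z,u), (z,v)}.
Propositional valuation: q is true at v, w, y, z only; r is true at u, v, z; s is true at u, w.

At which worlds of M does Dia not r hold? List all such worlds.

Recall that Dia ψ holds at a world iff ψ holds at some accessible world.
Let φ = Dia not r. Evaluate φ at each world:
  u (successors {x, z}): φ is true.
  v (successors {u, v, w, x}): φ is true.
  w (successors {u, v, z}): φ is false.
  x (successors ∅): φ is false.
  y (successors {v, w, z}): φ is true.
  z (successors {u, v}): φ is false.
For instance, at v:
  At v: Dia not r requires not r at some successor in {u, v, w, x}.
    not r holds at w, so Dia not r is true at v.
Satisfying worlds: {u, v, y}

u, v, y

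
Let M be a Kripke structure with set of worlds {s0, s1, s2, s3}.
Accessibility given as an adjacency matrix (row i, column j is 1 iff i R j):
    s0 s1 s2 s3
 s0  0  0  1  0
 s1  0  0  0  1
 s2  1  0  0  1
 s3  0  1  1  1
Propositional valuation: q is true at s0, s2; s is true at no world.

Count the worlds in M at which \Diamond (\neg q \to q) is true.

Recall that \Diamond ψ holds at a world iff ψ holds at some accessible world.
Let φ = \Diamond (\neg q \to q). Evaluate φ at each world:
  s0 (successors {s2}): φ is true.
  s1 (successors {s3}): φ is false.
  s2 (successors {s0, s3}): φ is true.
  s3 (successors {s1, s2, s3}): φ is true.
For instance, at s3:
  At s3: \Diamond (\neg q \to q) requires \neg q \to q at some successor in {s1, s2, s3}.
    \neg q \to q holds at s2, so \Diamond (\neg q \to q) is true at s3.
Satisfying worlds: {s0, s2, s3}

3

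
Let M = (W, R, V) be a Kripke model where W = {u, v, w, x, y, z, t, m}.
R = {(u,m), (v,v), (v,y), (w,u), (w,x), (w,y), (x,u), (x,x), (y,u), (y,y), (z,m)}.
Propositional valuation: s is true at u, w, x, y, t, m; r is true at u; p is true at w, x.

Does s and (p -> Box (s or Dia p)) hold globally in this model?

Recall that Box ψ holds at a world iff ψ holds at every accessible world, and Dia ψ holds iff ψ holds at some accessible world.
Let φ = s and (p -> Box (s or Dia p)). Evaluate φ at each world:
  u (successors {m}): φ is true.
  v (successors {v, y}): φ is false.
  w (successors {u, x, y}): φ is true.
  x (successors {u, x}): φ is true.
  y (successors {u, y}): φ is true.
  z (successors {m}): φ is false.
  t (successors ∅): φ is true.
  m (successors ∅): φ is true.
Detail at v (counterexample):
  At v: s is false, p -> Box (s or Dia p) is true, so s and (p -> Box (s or Dia p)) is false.
    At v: p is false, Box (s or Dia p) is false, so p -> Box (s or Dia p) is true.
      At v: Box (s or Dia p) requires s or Dia p at every successor {v, y}.
        s or Dia p fails at v, so Box (s or Dia p) is false at v.

No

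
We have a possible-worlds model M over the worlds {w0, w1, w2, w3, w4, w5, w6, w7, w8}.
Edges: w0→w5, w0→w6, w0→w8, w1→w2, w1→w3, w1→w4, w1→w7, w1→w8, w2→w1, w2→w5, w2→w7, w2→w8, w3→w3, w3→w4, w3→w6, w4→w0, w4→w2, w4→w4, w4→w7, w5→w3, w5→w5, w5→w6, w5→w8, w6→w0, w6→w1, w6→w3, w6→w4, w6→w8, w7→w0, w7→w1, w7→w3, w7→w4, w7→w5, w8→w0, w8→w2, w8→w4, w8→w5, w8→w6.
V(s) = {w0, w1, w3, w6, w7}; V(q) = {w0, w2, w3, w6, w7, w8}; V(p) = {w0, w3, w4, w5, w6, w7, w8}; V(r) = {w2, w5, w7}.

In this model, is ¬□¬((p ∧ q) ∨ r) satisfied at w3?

Recall that □ψ holds at a world iff ψ holds at every accessible world, and ◇ψ holds iff ψ holds at some accessible world.
At w3: □¬((p ∧ q) ∨ r) is false, so ¬□¬((p ∧ q) ∨ r) is true.
  At w3: □¬((p ∧ q) ∨ r) requires ¬((p ∧ q) ∨ r) at every successor {w3, w4, w6}.
    ¬((p ∧ q) ∨ r) fails at w3, so □¬((p ∧ q) ∨ r) is false at w3.

Yes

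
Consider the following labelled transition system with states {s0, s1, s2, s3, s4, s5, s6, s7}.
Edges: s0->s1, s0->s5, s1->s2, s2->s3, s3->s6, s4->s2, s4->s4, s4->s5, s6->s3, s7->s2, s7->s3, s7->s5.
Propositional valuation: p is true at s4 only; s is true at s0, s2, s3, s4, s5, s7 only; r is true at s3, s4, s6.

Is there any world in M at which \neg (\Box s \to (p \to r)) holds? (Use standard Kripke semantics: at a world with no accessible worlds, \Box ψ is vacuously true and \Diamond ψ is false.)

No

Recall that \Box ψ holds at a world iff ψ holds at every accessible world, and \Diamond ψ holds iff ψ holds at some accessible world.
Let φ = \neg (\Box s \to (p \to r)). Evaluate φ at each world:
  s0 (successors {s1, s5}): φ is false.
  s1 (successors {s2}): φ is false.
  s2 (successors {s3}): φ is false.
  s3 (successors {s6}): φ is false.
  s4 (successors {s2, s4, s5}): φ is false.
  s5 (successors ∅): φ is false.
  s6 (successors {s3}): φ is false.
  s7 (successors {s2, s3, s5}): φ is false.
For instance, at s3:
  At s3: \Box s \to (p \to r) is true, so \neg (\Box s \to (p \to r)) is false.
    At s3: \Box s is false, p \to r is true, so \Box s \to (p \to r) is true.
      At s3: \Box s requires s at every successor {s6}.
        s fails at s6, so \Box s is false at s3.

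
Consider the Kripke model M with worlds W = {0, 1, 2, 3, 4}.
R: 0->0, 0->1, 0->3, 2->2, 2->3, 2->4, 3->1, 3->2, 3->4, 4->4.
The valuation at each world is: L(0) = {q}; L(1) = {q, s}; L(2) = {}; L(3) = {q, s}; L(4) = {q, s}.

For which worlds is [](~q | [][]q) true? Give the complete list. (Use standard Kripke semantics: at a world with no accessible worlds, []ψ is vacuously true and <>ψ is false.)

Recall that []ψ holds at a world iff ψ holds at every accessible world, and <>ψ holds iff ψ holds at some accessible world.
Let φ = [](~q | [][]q). Evaluate φ at each world:
  0 (successors {0, 1, 3}): φ is false.
  1 (successors ∅): φ is true.
  2 (successors {2, 3, 4}): φ is false.
  3 (successors {1, 2, 4}): φ is true.
  4 (successors {4}): φ is true.
For instance, at 4:
  At 4: [](~q | [][]q) requires ~q | [][]q at every successor {4}.
      At 4: ~q is false, [][]q is true, so ~q | [][]q is true.
  So [](~q | [][]q) is true at 4.
Satisfying worlds: {1, 3, 4}

1, 3, 4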